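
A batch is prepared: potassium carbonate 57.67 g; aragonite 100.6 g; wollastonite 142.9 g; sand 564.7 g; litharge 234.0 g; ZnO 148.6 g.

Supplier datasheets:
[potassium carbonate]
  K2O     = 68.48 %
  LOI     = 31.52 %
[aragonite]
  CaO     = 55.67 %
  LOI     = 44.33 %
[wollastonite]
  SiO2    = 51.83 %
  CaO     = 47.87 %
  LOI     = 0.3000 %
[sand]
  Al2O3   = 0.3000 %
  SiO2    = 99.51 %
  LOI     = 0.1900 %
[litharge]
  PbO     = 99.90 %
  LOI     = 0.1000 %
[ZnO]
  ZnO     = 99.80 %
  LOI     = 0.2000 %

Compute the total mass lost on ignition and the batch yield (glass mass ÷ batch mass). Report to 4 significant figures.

The intermediate values are displayed, with 4-significant-figure rounding, on the page. Exact precision is carried throughout. Each reported result includes exactly one rounding. The derived quantities, which include the totals, the yield, six oxide percentages, LOI, glass mass, are carried in full float precision, as quoted within the problem or the answer, using the weight values per 1184 g of glass.
LOI of each material in turn:
  potassium carbonate: 57.67 × 0.3152 = 18.18 g
  aragonite: 100.6 × 0.4433 = 44.60 g
  wollastonite: 142.9 × 0.003000 = 0.4287 g
  sand: 564.7 × 0.001900 = 1.073 g
  litharge: 234.0 × 0.001000 = 0.2340 g
  ZnO: 148.6 × 0.002000 = 0.2972 g
Total LOI = 64.81 g
Glass = batch − LOI = 1248 − 64.81 = 1184 g

LOI loss = 64.81 g; glass = 1184 g; yield = 94.81%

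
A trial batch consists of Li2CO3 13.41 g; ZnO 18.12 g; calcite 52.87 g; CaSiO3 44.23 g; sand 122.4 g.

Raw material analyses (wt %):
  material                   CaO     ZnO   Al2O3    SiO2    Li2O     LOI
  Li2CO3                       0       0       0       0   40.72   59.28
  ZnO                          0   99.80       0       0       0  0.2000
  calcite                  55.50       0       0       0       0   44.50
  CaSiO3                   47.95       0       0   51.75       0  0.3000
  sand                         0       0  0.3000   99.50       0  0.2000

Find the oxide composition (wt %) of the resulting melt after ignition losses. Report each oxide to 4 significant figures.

Glass mass = 219.1 g (batch 251.0 − LOI 31.89).
Composition: CaO 23.07%, ZnO 8.252%, Al2O3 0.1676%, SiO2 66.02%, Li2O 2.492%

Working values are displayed, with 4-significant-digit rounding, across the worked steps. The working math holds full precision all the way through; exactly one rounding goes into every reported result; the derived quantities are computed in full precision (totals, LOI, the five compositions, net glass mass, yield) using the weight values at 219.1 g of glass exactly as printed in problem or answer.
Per-oxide mass from batch:
  CaO: 52.87·0.5550 + 44.23·0.4795 = 50.55 g
  ZnO: 18.12·0.9980 = 18.08 g
  Al2O3: 122.4·0.003000 = 0.3672 g
  SiO2: 44.23·0.5175 + 122.4·0.9950 = 144.7 g
  Li2O: 13.41·0.4072 = 5.461 g
LOI: 13.41·0.5928 + 18.12·0.002000 + 52.87·0.4450 + 44.23·0.003000 + 122.4·0.002000 = 31.89 g
Glass = total batch minus LOI = 251.0 − 31.89 = 219.1 g (equal to the oxide-mass sum)
percent share: oxide ÷ glass, ×100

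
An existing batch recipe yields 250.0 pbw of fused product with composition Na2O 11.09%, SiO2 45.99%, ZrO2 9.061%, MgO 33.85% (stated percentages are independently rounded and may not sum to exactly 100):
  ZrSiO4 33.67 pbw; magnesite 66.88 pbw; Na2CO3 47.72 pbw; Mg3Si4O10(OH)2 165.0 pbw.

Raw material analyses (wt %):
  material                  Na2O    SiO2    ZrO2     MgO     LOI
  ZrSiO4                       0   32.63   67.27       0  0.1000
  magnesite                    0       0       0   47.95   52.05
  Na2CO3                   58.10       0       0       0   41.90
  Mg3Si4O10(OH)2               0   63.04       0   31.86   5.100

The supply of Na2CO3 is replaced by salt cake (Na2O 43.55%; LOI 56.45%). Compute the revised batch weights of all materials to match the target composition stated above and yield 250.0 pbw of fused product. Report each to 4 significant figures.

Revised batch per 250.0 pbw fused product:
  ZrSiO4: 33.67 pbw
  magnesite: 66.88 pbw
  salt cake: 63.66 pbw
  Mg3Si4O10(OH)2: 165.0 pbw
Total batch = 329.2 pbw; LOI loss = 79.20 pbw

Every computation holds exact precision throughout — values along the way appear with 4-significant-digit rounding as written — exactly one rounding lands on every reported result — all derived quantities, including net glass mass, yield, ignition loss, totals, the four compositions, are rebuilt starting from the weights for 250.0 pbw of glass at full float precision, exactly as shown in question or answer.
Target oxide masses per 250.0 pbw fused product:
  Na2O: 11.09% × 250.0 = 27.72 pbw
  SiO2: 45.99% × 250.0 = 115.0 pbw
  ZrO2: 9.061% × 250.0 = 22.65 pbw
  MgO: 33.85% × 250.0 = 84.62 pbw
Oxide-by-oxide audit from the weights as reported, under the basis named above (summed amounts equal target values once rounding is allowed for):
  Na2O: 63.66·0.4355 = 27.72 pbw (target 27.72 pbw)
  SiO2: 33.67·0.3263 + 165.0·0.6304 = 115.0 pbw (target 115.0 pbw)
  ZrO2: 33.67·0.6727 = 22.65 pbw (target 22.65 pbw)
  MgO: 66.88·0.4795 + 165.0·0.3186 = 84.64 pbw (target 84.62 pbw)
Consistency of the glass mass: the batch minus its LOI: 250.0 pbw (per-oxide target masses sum to 250.0 pbw; with the basis standing at 250.0 pbw — gaps are rounding artifacts).
Batch grand total — Σ batch = 329.2 pbw; Σ batch·LOI gives LOI loss = 79.20 pbw; as yield: glass ÷ batch → 75.94%.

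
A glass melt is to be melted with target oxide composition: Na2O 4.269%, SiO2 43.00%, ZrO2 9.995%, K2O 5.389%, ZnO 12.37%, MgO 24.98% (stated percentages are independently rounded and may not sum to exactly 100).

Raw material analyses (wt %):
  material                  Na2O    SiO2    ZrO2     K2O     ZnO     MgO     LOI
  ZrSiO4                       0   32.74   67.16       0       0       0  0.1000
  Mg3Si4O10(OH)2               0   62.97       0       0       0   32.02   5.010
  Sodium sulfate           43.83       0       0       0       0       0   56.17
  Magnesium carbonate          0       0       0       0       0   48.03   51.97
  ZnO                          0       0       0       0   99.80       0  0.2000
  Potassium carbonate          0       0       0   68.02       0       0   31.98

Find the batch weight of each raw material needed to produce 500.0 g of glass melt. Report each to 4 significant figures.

Batch per 500.0 g glass melt:
  ZrSiO4: 74.41 g
  Mg3Si4O10(OH)2: 302.7 g
  Sodium sulfate: 48.70 g
  Magnesium carbonate: 58.22 g
  ZnO: 61.97 g
  Potassium carbonate: 39.61 g
Total batch = 585.6 g; LOI loss = 85.64 g; yield = 85.38%

Full precision is held at each step. Mid-chain values are shown (rounded to 4 significant figures) on the page. Each reported result is rounded just once. All derived quantities are carried at full precision (net glass mass, six oxide percentages, the totals, yield, ignition loss) starting from the weights at 500.0 g of glass, as written in the question or the answer.
Target oxide masses per 500.0 g glass melt:
  Na2O: 4.269% × 500.0 = 21.34 g
  SiO2: 43.00% × 500.0 = 215.0 g
  ZrO2: 9.995% × 500.0 = 49.98 g
  K2O: 5.389% × 500.0 = 26.94 g
  ZnO: 12.37% × 500.0 = 61.85 g
  MgO: 24.98% × 500.0 = 124.9 g
Mass-balance tally per oxide applying the batch weights above, under the basis named above (each sum matches its target mass net of answer rounding effects):
  Na2O: 48.70·0.4383 = 21.35 g (target 21.34 g)
  SiO2: 74.41·0.3274 + 302.7·0.6297 = 215.0 g (target 215.0 g)
  ZrO2: 74.41·0.6716 = 49.97 g (target 49.98 g)
  K2O: 39.61·0.6802 = 26.94 g (target 26.94 g)
  ZnO: 61.97·0.9980 = 61.85 g (target 61.85 g)
  MgO: 302.7·0.3202 + 58.22·0.4803 = 124.9 g (target 124.9 g)
Glass-mass sanity pass: Σ batch − LOI loss = 500.0 g (summing oxide targets gives 500.0 g; against the stated basis, 500.0 g — deltas are rounding alone).
Summing the batch: Σ batch = 585.6 g; the LOI term Σ batch·LOI equals 85.64 g; yield: glass divided by total = 85.38%.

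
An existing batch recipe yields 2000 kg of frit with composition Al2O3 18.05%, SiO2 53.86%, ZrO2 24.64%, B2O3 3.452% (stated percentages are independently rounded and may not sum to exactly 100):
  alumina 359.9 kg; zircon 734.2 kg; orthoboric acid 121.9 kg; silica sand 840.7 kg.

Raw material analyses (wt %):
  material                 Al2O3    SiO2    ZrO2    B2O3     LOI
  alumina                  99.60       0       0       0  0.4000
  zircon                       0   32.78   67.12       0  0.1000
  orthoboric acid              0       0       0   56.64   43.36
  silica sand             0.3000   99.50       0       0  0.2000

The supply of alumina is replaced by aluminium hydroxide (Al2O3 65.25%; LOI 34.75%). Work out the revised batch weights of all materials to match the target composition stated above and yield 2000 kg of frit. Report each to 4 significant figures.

Revised batch per 2000 kg frit:
  aluminium hydroxide: 549.4 kg
  zircon: 734.2 kg
  orthoboric acid: 121.9 kg
  silica sand: 840.7 kg
Total batch = 2246 kg; LOI loss = 246.2 kg

All internal work runs at exact precision all the way through — the intermediate values are shown rounded to four significant figures when written out — each reported number sees exactly one rounding — the derived quantities are recomputed from the weighed amounts at 2000 kg of glass in exact precision (ignition loss, yield, the totals, net glass mass, the four compositions) exactly as shown in the question or the answer.
Oxide mass targets, per 2000 kg frit:
  Al2O3: 18.05% × 2000 = 361.0 kg
  SiO2: 53.86% × 2000 = 1077 kg
  ZrO2: 24.64% × 2000 = 492.8 kg
  B2O3: 3.452% × 2000 = 69.04 kg
Sums-versus-targets review working from each reported weight, versus the basis set out (delivered sums recover each target up to rounding of the answer):
  Al2O3: 549.4·0.6525 + 840.7·0.003000 = 361.0 kg (target 361.0 kg)
  SiO2: 734.2·0.3278 + 840.7·0.9950 = 1077 kg (target 1077 kg)
  ZrO2: 734.2·0.6712 = 492.8 kg (target 492.8 kg)
  B2O3: 121.9·0.5664 = 69.04 kg (target 69.04 kg)
Mass balance on the glass: batch total minus LOI = 2000 kg (targets for the oxides total 2000 kg; stated basis 2000 kg — differing by rounding only).
Summing the batch: Σ batch = 2246 kg; loss to ignition Σ batch·LOI = 246.2 kg; yield: glass divided by total = 89.04%.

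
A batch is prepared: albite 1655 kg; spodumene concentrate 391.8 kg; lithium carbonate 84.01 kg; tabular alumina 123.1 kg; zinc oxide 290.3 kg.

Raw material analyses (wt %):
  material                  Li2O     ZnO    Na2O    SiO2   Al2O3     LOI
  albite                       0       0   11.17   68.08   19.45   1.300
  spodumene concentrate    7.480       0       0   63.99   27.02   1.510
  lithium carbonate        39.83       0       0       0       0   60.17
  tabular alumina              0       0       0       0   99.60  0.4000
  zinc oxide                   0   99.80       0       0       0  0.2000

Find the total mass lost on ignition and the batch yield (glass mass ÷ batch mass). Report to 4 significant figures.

Exact precision is held all the way through — in-progress results are shown (rounded to 4 significant figures) within the worked lines — each reported number is rounded exactly once. The derived quantities are carried using the weight values for 2465 kg of glass at full precision (ignition loss, glass mass, five oxide percentages, totals, yield) exactly as shown in the question or the answer.
Ignition loss by material:
  albite: 1655 × 0.01300 = 21.52 kg
  spodumene concentrate: 391.8 × 0.01510 = 5.916 kg
  lithium carbonate: 84.01 × 0.6017 = 50.55 kg
  tabular alumina: 123.1 × 0.004000 = 0.4924 kg
  zinc oxide: 290.3 × 0.002000 = 0.5806 kg
Total LOI = 79.05 kg
Glass = batch − LOI = 2544 − 79.05 = 2465 kg

LOI loss = 79.05 kg; glass = 2465 kg; yield = 96.89%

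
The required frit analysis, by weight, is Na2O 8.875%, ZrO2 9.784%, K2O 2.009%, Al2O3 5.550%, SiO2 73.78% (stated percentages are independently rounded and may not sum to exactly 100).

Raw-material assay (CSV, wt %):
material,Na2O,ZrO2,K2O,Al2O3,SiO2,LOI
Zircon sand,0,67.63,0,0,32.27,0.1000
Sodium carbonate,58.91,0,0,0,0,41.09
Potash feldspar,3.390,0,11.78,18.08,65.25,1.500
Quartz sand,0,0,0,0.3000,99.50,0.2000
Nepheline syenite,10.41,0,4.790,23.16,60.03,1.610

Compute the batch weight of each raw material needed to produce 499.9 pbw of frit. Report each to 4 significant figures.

Batch per 499.9 pbw frit:
  Zircon sand: 72.32 pbw
  Sodium carbonate: 59.22 pbw
  Potash feldspar: 55.60 pbw
  Quartz sand: 266.8 pbw
  Nepheline syenite: 72.94 pbw
Total batch = 526.9 pbw; LOI loss = 26.95 pbw; yield = 94.89%

Each numeric step holds full float precision through the solve. Working values are shown, rounded to four significant digits, when written out; every reported number takes a single rounding; the derived quantities, including yield, ignition loss, five oxide percentages, the totals, net glass mass, are computed from the weighed amounts on 499.9 pbw of glass at exact precision, precisely as stated by the problem or the answer.
Oxide-by-oxide targets in 499.9 pbw frit:
  Na2O: 8.875% × 499.9 = 44.37 pbw
  ZrO2: 9.784% × 499.9 = 48.91 pbw
  K2O: 2.009% × 499.9 = 10.04 pbw
  Al2O3: 5.550% × 499.9 = 27.74 pbw
  SiO2: 73.78% × 499.9 = 368.8 pbw
Mass-balance tally per oxide given the weights on record, per the basis as stated (each sum matches its target mass inside rounding margins):
  Na2O: 59.22·0.5891 + 55.60·0.03390 + 72.94·0.1041 = 44.36 pbw (target 44.37 pbw)
  ZrO2: 72.32·0.6763 = 48.91 pbw (target 48.91 pbw)
  K2O: 55.60·0.1178 + 72.94·0.04790 = 10.04 pbw (target 10.04 pbw)
  Al2O3: 55.60·0.1808 + 266.8·0.003000 + 72.94·0.2316 = 27.75 pbw (target 27.74 pbw)
  SiO2: 72.32·0.3227 + 55.60·0.6525 + 266.8·0.9950 + 72.94·0.6003 = 368.9 pbw (target 368.8 pbw)
Auditing the glass mass value: total charge less LOI = 499.9 pbw (oxide target masses add up to 499.9 pbw; stated basis 499.9 pbw — deltas are rounding alone).
Adding the batch up: Σ batch = 526.9 pbw; loss to ignition Σ batch·LOI = 26.95 pbw; yield = glass ÷ total batch = 94.89%.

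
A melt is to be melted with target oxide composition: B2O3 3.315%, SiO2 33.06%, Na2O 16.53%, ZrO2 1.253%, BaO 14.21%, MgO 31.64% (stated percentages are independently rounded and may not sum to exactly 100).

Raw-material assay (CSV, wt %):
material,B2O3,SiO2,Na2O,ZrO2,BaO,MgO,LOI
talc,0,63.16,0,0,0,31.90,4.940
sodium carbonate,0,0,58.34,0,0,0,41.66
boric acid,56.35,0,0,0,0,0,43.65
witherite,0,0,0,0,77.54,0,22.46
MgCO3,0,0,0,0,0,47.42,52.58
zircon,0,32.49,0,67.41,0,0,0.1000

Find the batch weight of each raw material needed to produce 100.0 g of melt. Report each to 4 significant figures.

Batch per 100.0 g melt:
  talc: 51.39 g
  sodium carbonate: 28.33 g
  boric acid: 5.883 g
  witherite: 18.33 g
  MgCO3: 32.15 g
  zircon: 1.859 g
Total batch = 137.9 g; LOI loss = 37.93 g; yield = 72.50%

Every computation holds full precision in all steps. Intermediates are shown with 4-significant-digit rounding alongside each step — a single rounding produces each reported result. All derived quantities (the totals, glass mass, ignition loss, the six compositions, yield) are recomputed from the weighed amounts per 100.0 g of glass in full float precision as they appear in either problem or answer.
Oxide mass targets, per 100.0 g melt:
  B2O3: 3.315% × 100.0 = 3.315 g
  SiO2: 33.06% × 100.0 = 33.06 g
  Na2O: 16.53% × 100.0 = 16.53 g
  ZrO2: 1.253% × 100.0 = 1.253 g
  BaO: 14.21% × 100.0 = 14.21 g
  MgO: 31.64% × 100.0 = 31.64 g
Checking each oxide sum working from each reported weight, on the stated basis (every target is met by its sum given rounding of the digits):
  B2O3: 5.883·0.5635 = 3.315 g (target 3.315 g)
  SiO2: 51.39·0.6316 + 1.859·0.3249 = 33.06 g (target 33.06 g)
  Na2O: 28.33·0.5834 = 16.53 g (target 16.53 g)
  ZrO2: 1.859·0.6741 = 1.253 g (target 1.253 g)
  BaO: 18.33·0.7754 = 14.21 g (target 14.21 g)
  MgO: 51.39·0.3190 + 32.15·0.4742 = 31.64 g (target 31.64 g)
Auditing the glass mass value: total charge less LOI = 100.0 g (the Σ of target masses is 100.0 g; versus the stated basis of 100.0 g — gaps are rounding artifacts).
Batch total: Σ batch = 137.9 g; LOI removed, Σ of batch·LOI: 37.93 g; as yield: glass ÷ batch → 72.50%.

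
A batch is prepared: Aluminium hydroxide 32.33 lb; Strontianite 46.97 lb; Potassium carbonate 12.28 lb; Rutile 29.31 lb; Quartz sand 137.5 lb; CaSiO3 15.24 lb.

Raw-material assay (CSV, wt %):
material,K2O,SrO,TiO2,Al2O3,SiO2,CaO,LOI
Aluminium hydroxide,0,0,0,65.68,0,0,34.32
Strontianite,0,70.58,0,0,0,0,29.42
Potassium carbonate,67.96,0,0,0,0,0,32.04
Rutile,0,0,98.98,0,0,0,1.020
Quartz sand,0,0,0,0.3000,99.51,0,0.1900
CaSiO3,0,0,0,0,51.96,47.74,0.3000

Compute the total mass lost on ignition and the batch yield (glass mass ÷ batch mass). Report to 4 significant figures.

LOI loss = 29.45 lb; glass = 244.2 lb; yield = 89.24%

Mid-chain values appear rounded to four significant figures between the steps — each numeric step keeps full precision through the solve; exactly one rounding lands on each reported figure; the derived quantities are computed at exact precision (totals, yield, LOI, the six compositions, net glass mass) starting from the weights for 244.2 lb of glass as they appear in either problem or answer.
Material-by-material LOI:
  Aluminium hydroxide: 32.33 × 0.3432 = 11.10 lb
  Strontianite: 46.97 × 0.2942 = 13.82 lb
  Potassium carbonate: 12.28 × 0.3204 = 3.935 lb
  Rutile: 29.31 × 0.01020 = 0.2990 lb
  Quartz sand: 137.5 × 0.001900 = 0.2612 lb
  CaSiO3: 15.24 × 0.003000 = 0.04572 lb
Total LOI = 29.45 lb
Glass = batch − LOI = 273.6 − 29.45 = 244.2 lb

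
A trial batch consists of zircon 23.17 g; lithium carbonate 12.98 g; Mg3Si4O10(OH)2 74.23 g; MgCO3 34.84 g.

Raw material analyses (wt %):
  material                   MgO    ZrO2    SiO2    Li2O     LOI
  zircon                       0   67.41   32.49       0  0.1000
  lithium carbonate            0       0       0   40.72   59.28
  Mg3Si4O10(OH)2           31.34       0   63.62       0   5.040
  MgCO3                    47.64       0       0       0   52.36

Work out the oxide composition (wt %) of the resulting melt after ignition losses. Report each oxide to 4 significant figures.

Glass mass = 115.5 g (batch 145.2 − LOI 29.70).
Composition: MgO 34.51%, ZrO2 13.52%, SiO2 47.40%, Li2O 4.575%

The intermediate values are printed, rounded to four significant digits, as written; the working math keeps full float precision in every operation. Every reported result takes exactly one rounding — all derived quantities are carried from the weighed amounts at 115.5 g of glass in exact precision (LOI, yield, totals, net glass mass, the four compositions), as written in the problem or answer text.
Per-oxide mass from batch:
  MgO: 74.23·0.3134 + 34.84·0.4764 = 39.86 g
  ZrO2: 23.17·0.6741 = 15.62 g
  SiO2: 23.17·0.3249 + 74.23·0.6362 = 54.75 g
  Li2O: 12.98·0.4072 = 5.285 g
LOI: 23.17·0.001000 + 12.98·0.5928 + 74.23·0.05040 + 34.84·0.5236 = 29.70 g
The glass mass, total less LOI, = 145.2 − 29.70 = 115.5 g (= Σ oxide masses)
wt %: oxide over glass, times 100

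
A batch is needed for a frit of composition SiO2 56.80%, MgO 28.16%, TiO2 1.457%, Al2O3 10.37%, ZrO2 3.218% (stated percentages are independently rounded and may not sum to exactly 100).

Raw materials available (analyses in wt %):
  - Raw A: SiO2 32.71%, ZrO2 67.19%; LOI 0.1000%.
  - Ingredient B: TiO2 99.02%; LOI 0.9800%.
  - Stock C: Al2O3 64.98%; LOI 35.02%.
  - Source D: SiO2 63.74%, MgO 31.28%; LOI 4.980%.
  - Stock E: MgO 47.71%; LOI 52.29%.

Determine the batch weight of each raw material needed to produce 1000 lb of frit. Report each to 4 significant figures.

Batch per 1000 lb frit:
  Raw A: 47.89 lb
  Ingredient B: 14.71 lb
  Stock C: 159.6 lb
  Source D: 866.5 lb
  Stock E: 22.10 lb
Total batch = 1111 lb; LOI loss = 110.8 lb; yield = 90.03%

Values along the way are shown, rounded to 4 significant digits, in the working. The working math holds exact precision in every operation. Exactly one rounding is applied to each reported value. Derived quantities, which include yield, ignition loss, the five compositions, net glass mass, totals, are re-derived in full float precision, as they appear in the question or the answer, starting from the weights for 1000 lb of glass.
Target masses of each oxide per 1000 lb frit:
  SiO2: 56.80% × 1000 = 568.0 lb
  MgO: 28.16% × 1000 = 281.6 lb
  TiO2: 1.457% × 1000 = 14.57 lb
  Al2O3: 10.37% × 1000 = 103.7 lb
  ZrO2: 3.218% × 1000 = 32.18 lb
Verifying the oxide balance applying the batch weights above, per the basis as stated (oxide sums agree with the targets once rounding is allowed for):
  SiO2: 47.89·0.3271 + 866.5·0.6374 = 568.0 lb (target 568.0 lb)
  MgO: 866.5·0.3128 + 22.10·0.4771 = 281.6 lb (target 281.6 lb)
  TiO2: 14.71·0.9902 = 14.57 lb (target 14.57 lb)
  Al2O3: 159.6·0.6498 = 103.7 lb (target 103.7 lb)
  ZrO2: 47.89·0.6719 = 32.18 lb (target 32.18 lb)
Auditing the glass mass value: batch total minus LOI = 1000 lb (per-oxide target masses sum to 1000 lb; basis as stated: 1000 lb — differing by rounding only).
Whole-batch sum: Σ batch = 1111 lb; Σ batch·LOI gives LOI loss = 110.8 lb; yield = glass ÷ total batch = 90.03%.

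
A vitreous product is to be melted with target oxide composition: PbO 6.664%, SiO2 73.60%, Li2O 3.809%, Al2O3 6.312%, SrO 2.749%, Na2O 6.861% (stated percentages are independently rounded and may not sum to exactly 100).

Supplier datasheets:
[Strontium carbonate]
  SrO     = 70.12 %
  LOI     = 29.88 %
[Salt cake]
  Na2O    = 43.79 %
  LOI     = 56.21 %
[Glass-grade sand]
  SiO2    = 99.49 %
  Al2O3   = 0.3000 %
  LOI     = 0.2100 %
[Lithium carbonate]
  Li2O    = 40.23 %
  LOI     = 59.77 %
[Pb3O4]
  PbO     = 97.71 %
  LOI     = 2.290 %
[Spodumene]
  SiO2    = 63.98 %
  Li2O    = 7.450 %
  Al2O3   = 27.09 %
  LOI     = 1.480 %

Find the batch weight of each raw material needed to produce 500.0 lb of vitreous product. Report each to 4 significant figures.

Batch per 500.0 lb vitreous product:
  Strontium carbonate: 19.60 lb
  Salt cake: 78.34 lb
  Glass-grade sand: 297.1 lb
  Lithium carbonate: 26.38 lb
  Pb3O4: 34.10 lb
  Spodumene: 113.2 lb
Total batch = 568.7 lb; LOI loss = 68.74 lb; yield = 87.91%

The working math runs at full float precision throughout — in-progress results are shown rounded off to 4 significant figures as written — exactly one rounding lands on every reported figure — all derived quantities, including yield, six oxide percentages, the totals, LOI, net glass mass, are re-derived using the weight values at 500.0 lb of glass at exact precision as quoted within the problem or answer text.
Per-oxide target masses for 500.0 lb vitreous product:
  PbO: 6.664% × 500.0 = 33.32 lb
  SiO2: 73.60% × 500.0 = 368.0 lb
  Li2O: 3.809% × 500.0 = 19.05 lb
  Al2O3: 6.312% × 500.0 = 31.56 lb
  SrO: 2.749% × 500.0 = 13.74 lb
  Na2O: 6.861% × 500.0 = 34.30 lb
Verifying the oxide balance given the weights on record, against the basis in use (target by target, the sums agree inside rounding margins):
  PbO: 34.10·0.9771 = 33.32 lb (target 33.32 lb)
  SiO2: 297.1·0.9949 + 113.2·0.6398 = 368.0 lb (target 368.0 lb)
  Li2O: 26.38·0.4023 + 113.2·0.07450 = 19.05 lb (target 19.05 lb)
  Al2O3: 297.1·0.003000 + 113.2·0.2709 = 31.56 lb (target 31.56 lb)
  SrO: 19.60·0.7012 = 13.74 lb (target 13.74 lb)
  Na2O: 78.34·0.4379 = 34.31 lb (target 34.30 lb)
Glass mass check: Σ batch − LOI loss = 500.0 lb (summing oxide targets gives 500.0 lb; stated basis 500.0 lb — rounding explains the deltas).
Batch grand total — Σ batch = 568.7 lb; LOI loss = Σ batch·LOI = 68.74 lb; yield = glass ÷ total batch = 87.91%.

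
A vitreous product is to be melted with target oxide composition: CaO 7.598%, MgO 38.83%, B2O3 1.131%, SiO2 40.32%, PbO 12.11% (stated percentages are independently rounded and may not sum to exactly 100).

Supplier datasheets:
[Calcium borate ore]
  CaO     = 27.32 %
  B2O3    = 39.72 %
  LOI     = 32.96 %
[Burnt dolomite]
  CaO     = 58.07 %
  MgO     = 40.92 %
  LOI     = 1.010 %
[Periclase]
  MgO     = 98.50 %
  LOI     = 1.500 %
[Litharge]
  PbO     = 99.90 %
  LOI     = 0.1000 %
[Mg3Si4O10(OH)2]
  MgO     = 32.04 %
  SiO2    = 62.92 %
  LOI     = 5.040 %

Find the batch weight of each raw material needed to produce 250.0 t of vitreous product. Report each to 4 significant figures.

The working math carries full float precision at each step; in-progress results are printed rounded to 4 significant figures between the steps; exactly one rounding goes into each reported figure; the derived quantities, which include five oxide percentages, totals, LOI, the yield, glass mass, are rebuilt in full precision, as set out in problem or answer, using the weight values per 250.0 t of glass.
Oxide-by-oxide targets in 250.0 t vitreous product:
  CaO: 7.598% × 250.0 = 19.00 t
  MgO: 38.83% × 250.0 = 97.08 t
  B2O3: 1.131% × 250.0 = 2.828 t
  SiO2: 40.32% × 250.0 = 100.8 t
  PbO: 12.11% × 250.0 = 30.28 t
Verifying the oxide balance using the reported weights, relative to the basis at hand (summed amounts equal target values exact up to rounding of places):
  CaO: 7.119·0.2732 + 29.36·0.5807 = 18.99 t (target 19.00 t)
  MgO: 29.36·0.4092 + 34.24·0.9850 + 160.2·0.3204 = 97.07 t (target 97.08 t)
  B2O3: 7.119·0.3972 = 2.828 t (target 2.828 t)
  SiO2: 160.2·0.6292 = 100.8 t (target 100.8 t)
  PbO: 30.31·0.9990 = 30.28 t (target 30.28 t)
Glass-mass closure: batch total minus LOI = 250.0 t (the targets, summed, come to 250.0 t; versus the stated basis of 250.0 t — rounding explains the deltas).
Adding the batch up: Σ batch = 261.2 t; LOI loss = Σ batch·LOI = 11.26 t; yield = glass ÷ total batch = 95.69%.

Batch per 250.0 t vitreous product:
  Calcium borate ore: 7.119 t
  Burnt dolomite: 29.36 t
  Periclase: 34.24 t
  Litharge: 30.31 t
  Mg3Si4O10(OH)2: 160.2 t
Total batch = 261.2 t; LOI loss = 11.26 t; yield = 95.69%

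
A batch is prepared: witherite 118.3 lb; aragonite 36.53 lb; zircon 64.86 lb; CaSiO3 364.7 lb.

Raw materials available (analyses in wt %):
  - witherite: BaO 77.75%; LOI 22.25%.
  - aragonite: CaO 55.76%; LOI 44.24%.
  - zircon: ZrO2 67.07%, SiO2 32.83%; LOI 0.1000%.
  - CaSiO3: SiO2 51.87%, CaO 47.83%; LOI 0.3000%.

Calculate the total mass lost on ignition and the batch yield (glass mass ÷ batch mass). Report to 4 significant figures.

LOI loss = 43.64 lb; glass = 540.7 lb; yield = 92.53%

Values along the way appear with 4-significant-digit rounding within the worked lines; the working math maintains full float precision from first step to last. Each reported figure is rounded once only. The derived quantities (glass mass, the totals, yield, the four compositions, ignition loss) are carried using the weight values at 540.7 lb of glass in full precision, as written in the problem or answer text.
Each material's LOI contribution:
  witherite: 118.3 × 0.2225 = 26.32 lb
  aragonite: 36.53 × 0.4424 = 16.16 lb
  zircon: 64.86 × 0.001000 = 0.06486 lb
  CaSiO3: 364.7 × 0.003000 = 1.094 lb
Total LOI = 43.64 lb
Glass = batch − LOI = 584.4 − 43.64 = 540.7 lb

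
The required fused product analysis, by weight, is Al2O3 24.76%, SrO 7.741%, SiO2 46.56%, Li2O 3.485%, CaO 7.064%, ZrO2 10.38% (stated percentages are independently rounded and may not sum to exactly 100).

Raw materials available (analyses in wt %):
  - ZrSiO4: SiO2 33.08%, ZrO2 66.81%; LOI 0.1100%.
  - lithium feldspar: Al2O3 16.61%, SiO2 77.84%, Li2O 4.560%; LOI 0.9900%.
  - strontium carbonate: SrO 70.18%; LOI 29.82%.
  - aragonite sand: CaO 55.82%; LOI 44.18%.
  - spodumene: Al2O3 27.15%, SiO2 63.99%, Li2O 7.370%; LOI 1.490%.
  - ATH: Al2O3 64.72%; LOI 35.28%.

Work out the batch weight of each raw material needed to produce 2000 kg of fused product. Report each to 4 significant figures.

Batch per 2000 kg fused product:
  ZrSiO4: 310.7 kg
  lithium feldspar: 583.7 kg
  strontium carbonate: 220.6 kg
  aragonite sand: 253.1 kg
  spodumene: 584.6 kg
  ATH: 370.1 kg
Total batch = 2323 kg; LOI loss = 323.0 kg; yield = 86.09%

Exact precision is kept in all steps — values along the way are displayed, rounded to 4 significant figures, as written. A single rounding produces every reported number — derived quantities, which include net glass mass, six oxide percentages, totals, yield, LOI, are computed in exact precision, as set out in the problem or answer text, using the weight values for 2000 kg of glass.
Oxide-by-oxide targets in 2000 kg fused product:
  Al2O3: 24.76% × 2000 = 495.2 kg
  SrO: 7.741% × 2000 = 154.8 kg
  SiO2: 46.56% × 2000 = 931.2 kg
  Li2O: 3.485% × 2000 = 69.70 kg
  CaO: 7.064% × 2000 = 141.3 kg
  ZrO2: 10.38% × 2000 = 207.6 kg
Sums-versus-targets review using the reported weights, versus the basis set out (each sum matches its target mass given rounding of the digits):
  Al2O3: 583.7·0.1661 + 584.6·0.2715 + 370.1·0.6472 = 495.2 kg (target 495.2 kg)
  SrO: 220.6·0.7018 = 154.8 kg (target 154.8 kg)
  SiO2: 310.7·0.3308 + 583.7·0.7784 + 584.6·0.6399 = 931.2 kg (target 931.2 kg)
  Li2O: 583.7·0.04560 + 584.6·0.07370 = 69.70 kg (target 69.70 kg)
  CaO: 253.1·0.5582 = 141.3 kg (target 141.3 kg)
  ZrO2: 310.7·0.6681 = 207.6 kg (target 207.6 kg)
The glass-mass cross-check: batch Σ − ignition loss = 2000 kg (the Σ of target masses is 2000 kg; against the stated basis, 2000 kg — a pure rounding effect).
Whole-batch sum: Σ batch = 2323 kg; LOI loss = Σ batch·LOI = 323.0 kg; yield = glass ÷ total batch = 86.09%.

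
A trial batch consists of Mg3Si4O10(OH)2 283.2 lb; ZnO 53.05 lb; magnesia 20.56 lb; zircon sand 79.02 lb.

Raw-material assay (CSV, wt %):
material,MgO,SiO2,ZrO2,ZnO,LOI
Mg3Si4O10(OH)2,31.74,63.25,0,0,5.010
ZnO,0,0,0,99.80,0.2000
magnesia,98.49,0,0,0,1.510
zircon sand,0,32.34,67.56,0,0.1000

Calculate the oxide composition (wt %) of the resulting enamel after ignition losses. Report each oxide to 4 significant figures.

Glass mass = 421.1 lb (batch 435.8 − LOI 14.68).
Composition: MgO 26.15%, SiO2 48.60%, ZrO2 12.68%, ZnO 12.57%

The working math runs at full float precision end to end — mid-chain values are displayed rounded off to 4 significant digits as written — exactly one rounding lands on each reported value. All derived quantities, which include the four compositions, glass mass, ignition loss, the totals, yield, are carried at exact precision, as given in the question or the answer, from the batch weights per 421.1 lb of glass.
Oxide masses out of the charge:
  MgO: 283.2·0.3174 + 20.56·0.9849 = 110.1 lb
  SiO2: 283.2·0.6325 + 79.02·0.3234 = 204.7 lb
  ZrO2: 79.02·0.6756 = 53.39 lb
  ZnO: 53.05·0.9980 = 52.94 lb
LOI: 283.2·0.05010 + 53.05·0.002000 + 20.56·0.01510 + 79.02·0.001000 = 14.68 lb
Resulting glass, batch − LOI: 435.8 − 14.68 = 421.1 lb (= Σ oxide masses)
wt % = 100 × oxide mass / glass mass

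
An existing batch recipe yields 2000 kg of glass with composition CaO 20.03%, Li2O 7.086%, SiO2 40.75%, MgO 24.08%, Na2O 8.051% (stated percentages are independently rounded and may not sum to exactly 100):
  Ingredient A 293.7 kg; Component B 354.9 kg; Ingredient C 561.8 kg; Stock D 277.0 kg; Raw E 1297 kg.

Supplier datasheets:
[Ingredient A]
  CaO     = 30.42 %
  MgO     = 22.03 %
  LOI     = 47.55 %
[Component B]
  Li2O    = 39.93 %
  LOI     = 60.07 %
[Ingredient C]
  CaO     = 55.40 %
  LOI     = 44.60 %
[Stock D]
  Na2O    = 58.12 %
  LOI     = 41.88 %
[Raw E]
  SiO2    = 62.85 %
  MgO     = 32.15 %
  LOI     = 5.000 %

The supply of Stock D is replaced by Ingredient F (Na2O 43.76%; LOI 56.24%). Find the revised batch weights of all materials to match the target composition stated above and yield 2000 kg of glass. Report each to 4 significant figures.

Intermediates are shown rounded off to 4 significant figures between the steps; all arithmetic holds full precision in all steps; every reported number sees exactly one rounding. Derived quantities (the totals, the yield, five oxide percentages, glass mass, ignition loss) are recomputed in full float precision from the weighed amounts for 2000 kg of glass precisely as stated by the problem or the answer.
Oxide mass targets, per 2000 kg glass:
  CaO: 20.03% × 2000 = 400.6 kg
  Li2O: 7.086% × 2000 = 141.7 kg
  SiO2: 40.75% × 2000 = 815.0 kg
  MgO: 24.08% × 2000 = 481.6 kg
  Na2O: 8.051% × 2000 = 161.0 kg
A balance pass over the oxides, given the weights on record, relative to the basis at hand (oxide sums agree with the targets net of answer rounding effects):
  CaO: 293.7·0.3042 + 561.8·0.5540 = 400.6 kg (target 400.6 kg)
  Li2O: 354.9·0.3993 = 141.7 kg (target 141.7 kg)
  SiO2: 1297·0.6285 = 815.2 kg (target 815.0 kg)
  MgO: 293.7·0.2203 + 1297·0.3215 = 481.7 kg (target 481.6 kg)
  Na2O: 368.0·0.4376 = 161.0 kg (target 161.0 kg)
Glass-mass bookkeeping: batch total minus LOI = 2000 kg (oxide target masses add up to 2000 kg; versus the stated basis of 2000 kg — differing by rounding only).
Total batch = Σ batch = 2875 kg; the LOI term Σ batch·LOI equals 875.2 kg; glass ÷ batch gives a yield of 69.56%.

Revised batch per 2000 kg glass:
  Ingredient A: 293.7 kg
  Component B: 354.9 kg
  Ingredient C: 561.8 kg
  Ingredient F: 368.0 kg
  Raw E: 1297 kg
Total batch = 2875 kg; LOI loss = 875.2 kg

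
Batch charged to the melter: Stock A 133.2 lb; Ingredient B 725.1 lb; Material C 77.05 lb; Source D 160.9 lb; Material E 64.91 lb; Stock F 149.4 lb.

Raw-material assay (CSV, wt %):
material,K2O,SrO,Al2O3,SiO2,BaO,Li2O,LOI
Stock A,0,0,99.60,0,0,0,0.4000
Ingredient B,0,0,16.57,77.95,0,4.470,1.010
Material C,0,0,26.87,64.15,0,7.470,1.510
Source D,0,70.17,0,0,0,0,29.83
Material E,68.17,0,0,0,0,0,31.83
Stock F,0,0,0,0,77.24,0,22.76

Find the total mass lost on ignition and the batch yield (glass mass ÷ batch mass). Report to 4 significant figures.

LOI loss = 111.7 lb; glass = 1199 lb; yield = 91.48%

All internal work carries full float precision from start to finish; working values appear rounded off to 4 significant figures in the printout — each reported value is rounded just once. The derived quantities (LOI, net glass mass, totals, yield, the six compositions) are computed starting from the weights on 1199 lb of glass at full precision as set out in either problem or answer.
Per-material ignition loss:
  Stock A: 133.2 × 0.004000 = 0.5328 lb
  Ingredient B: 725.1 × 0.01010 = 7.324 lb
  Material C: 77.05 × 0.01510 = 1.163 lb
  Source D: 160.9 × 0.2983 = 48.00 lb
  Material E: 64.91 × 0.3183 = 20.66 lb
  Stock F: 149.4 × 0.2276 = 34.00 lb
Total LOI = 111.7 lb
Glass = batch − LOI = 1311 − 111.7 = 1199 lb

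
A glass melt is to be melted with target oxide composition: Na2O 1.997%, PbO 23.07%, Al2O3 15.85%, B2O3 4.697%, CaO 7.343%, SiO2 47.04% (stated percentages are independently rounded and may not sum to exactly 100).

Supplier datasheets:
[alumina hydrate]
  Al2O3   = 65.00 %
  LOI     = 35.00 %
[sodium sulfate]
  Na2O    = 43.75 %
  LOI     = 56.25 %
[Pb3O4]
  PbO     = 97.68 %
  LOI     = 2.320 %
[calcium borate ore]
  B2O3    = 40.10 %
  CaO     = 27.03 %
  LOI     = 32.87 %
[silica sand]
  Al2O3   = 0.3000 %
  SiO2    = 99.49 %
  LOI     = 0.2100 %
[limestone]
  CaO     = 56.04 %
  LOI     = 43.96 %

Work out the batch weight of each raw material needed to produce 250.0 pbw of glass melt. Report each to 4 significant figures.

Working values are shown (rounded to four significant digits) as written; every computation runs at full float precision at each step; each reported figure carries a single rounding. The derived quantities (yield, six oxide percentages, LOI, the totals, net glass mass) are recomputed at exact precision from the weighed amounts at 250.0 pbw of glass as written in either problem or answer.
Oxide-by-oxide targets in 250.0 pbw glass melt:
  Na2O: 1.997% × 250.0 = 4.992 pbw
  PbO: 23.07% × 250.0 = 57.68 pbw
  Al2O3: 15.85% × 250.0 = 39.62 pbw
  B2O3: 4.697% × 250.0 = 11.74 pbw
  CaO: 7.343% × 250.0 = 18.36 pbw
  SiO2: 47.04% × 250.0 = 117.6 pbw
Oxide-by-oxide audit on the weights just shown, for the quoted basis mass (each sum matches its target mass once rounding is allowed for):
  Na2O: 11.41·0.4375 = 4.992 pbw (target 4.992 pbw)
  PbO: 59.04·0.9768 = 57.67 pbw (target 57.68 pbw)
  Al2O3: 60.42·0.6500 + 118.2·0.003000 = 39.63 pbw (target 39.62 pbw)
  B2O3: 29.28·0.4010 = 11.74 pbw (target 11.74 pbw)
  CaO: 29.28·0.2703 + 18.63·0.5604 = 18.35 pbw (target 18.36 pbw)
  SiO2: 118.2·0.9949 = 117.6 pbw (target 117.6 pbw)
Glass-mass closure: batch Σ − ignition loss = 250.0 pbw (the targets, summed, come to 250.0 pbw; against the stated basis, 250.0 pbw — gaps are rounding artifacts).
Batch total: Σ batch = 297.0 pbw; LOI loss = Σ batch·LOI = 47.00 pbw; glass ÷ batch gives a yield of 84.17%.

Batch per 250.0 pbw glass melt:
  alumina hydrate: 60.42 pbw
  sodium sulfate: 11.41 pbw
  Pb3O4: 59.04 pbw
  calcium borate ore: 29.28 pbw
  silica sand: 118.2 pbw
  limestone: 18.63 pbw
Total batch = 297.0 pbw; LOI loss = 47.00 pbw; yield = 84.17%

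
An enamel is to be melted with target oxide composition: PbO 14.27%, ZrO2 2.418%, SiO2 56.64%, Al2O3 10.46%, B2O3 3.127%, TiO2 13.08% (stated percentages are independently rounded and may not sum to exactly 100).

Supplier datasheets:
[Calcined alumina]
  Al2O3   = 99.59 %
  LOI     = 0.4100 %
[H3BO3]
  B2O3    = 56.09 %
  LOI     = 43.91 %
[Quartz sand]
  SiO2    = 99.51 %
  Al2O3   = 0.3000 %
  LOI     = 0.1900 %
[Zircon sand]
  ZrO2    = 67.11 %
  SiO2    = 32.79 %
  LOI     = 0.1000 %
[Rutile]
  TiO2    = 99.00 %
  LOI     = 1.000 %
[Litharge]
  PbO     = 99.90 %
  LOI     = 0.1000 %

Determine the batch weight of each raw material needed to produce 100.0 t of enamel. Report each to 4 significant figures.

The intermediate values appear with 4-significant-figure rounding across the worked steps. Every computation carries full precision from first step to last. A single rounding produces every reported figure; derived quantities, including the six compositions, totals, yield, net glass mass, ignition loss, are carried using the weight values at 100.0 t of glass at exact precision, exactly as printed in the problem or answer text.
Per-oxide target masses for 100.0 t enamel:
  PbO: 14.27% × 100.0 = 14.27 t
  ZrO2: 2.418% × 100.0 = 2.418 t
  SiO2: 56.64% × 100.0 = 56.64 t
  Al2O3: 10.46% × 100.0 = 10.46 t
  B2O3: 3.127% × 100.0 = 3.127 t
  TiO2: 13.08% × 100.0 = 13.08 t
Mass-balance tally per oxide working from each reported weight, on the stated basis (oxide sums agree with the targets exact up to rounding of places):
  PbO: 14.28·0.9990 = 14.27 t (target 14.27 t)
  ZrO2: 3.603·0.6711 = 2.418 t (target 2.418 t)
  SiO2: 55.73·0.9951 + 3.603·0.3279 = 56.64 t (target 56.64 t)
  Al2O3: 10.34·0.9959 + 55.73·0.003000 = 10.46 t (target 10.46 t)
  B2O3: 5.575·0.5609 = 3.127 t (target 3.127 t)
  TiO2: 13.21·0.9900 = 13.08 t (target 13.08 t)
Glass-mass closure: batch Σ − ignition loss = 99.99 t (the targets, summed, come to 100.0 t; with the basis standing at 100.0 t — deltas are rounding alone).
Batch grand total — Σ batch = 102.7 t; LOI loss = Σ batch·LOI = 2.746 t; yield, glass over the total, = 97.33%.

Batch per 100.0 t enamel:
  Calcined alumina: 10.34 t
  H3BO3: 5.575 t
  Quartz sand: 55.73 t
  Zircon sand: 3.603 t
  Rutile: 13.21 t
  Litharge: 14.28 t
Total batch = 102.7 t; LOI loss = 2.746 t; yield = 97.33%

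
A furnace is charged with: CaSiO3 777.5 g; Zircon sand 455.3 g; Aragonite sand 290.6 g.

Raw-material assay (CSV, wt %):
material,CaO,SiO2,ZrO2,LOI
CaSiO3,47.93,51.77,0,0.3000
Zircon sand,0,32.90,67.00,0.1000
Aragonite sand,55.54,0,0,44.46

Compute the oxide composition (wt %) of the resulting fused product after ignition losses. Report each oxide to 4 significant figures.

Glass mass = 1391 g (batch 1523 − LOI 132.0).
Composition: CaO 38.38%, SiO2 39.69%, ZrO2 21.92%

Full precision is held at all times; the intermediate values are shown rounded to four significant figures as written; every reported value undergoes a single rounding. All derived quantities (LOI, three oxide percentages, glass mass, totals, yield) are re-derived starting from the weights per 1391 g of glass in exact precision, as written in either problem or answer.
Oxide masses out of the charge:
  CaO: 777.5·0.4793 + 290.6·0.5554 = 534.1 g
  SiO2: 777.5·0.5177 + 455.3·0.3290 = 552.3 g
  ZrO2: 455.3·0.6700 = 305.1 g
LOI: 777.5·0.003000 + 455.3·0.001000 + 290.6·0.4446 = 132.0 g
Glass = total batch minus LOI = 1523 − 132.0 = 1391 g (= the summed oxide contributions)
each oxide over glass, ×100, is wt %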